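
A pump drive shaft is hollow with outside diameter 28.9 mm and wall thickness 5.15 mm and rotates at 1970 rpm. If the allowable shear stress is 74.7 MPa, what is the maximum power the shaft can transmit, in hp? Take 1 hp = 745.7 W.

81.1 hp

J = π(d_o⁴ − d_i⁴)/32 = π(0.0289⁴ − 0.0186⁴)/32 = 5.673×10^-8 m⁴.
T_max = τ_allow·J/r = 7.47×10^7 × 5.673×10^-8 / 0.0144 = 293.3 N·m.
ω = 2π·1970/60 = 206.3 rad/s, so P_max = T_max·ω = 6.050×10^4 W.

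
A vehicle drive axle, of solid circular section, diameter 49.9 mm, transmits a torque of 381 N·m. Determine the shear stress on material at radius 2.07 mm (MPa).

1.30 MPa

J = πd⁴/32 = π(0.0499)⁴/32 = 6.087×10^-7 m⁴.
Shear stress varies linearly with radius: τ = T·r/J = 381.0 × 0.00207 / 6.087×10^-7 = 1.296×10^6 Pa.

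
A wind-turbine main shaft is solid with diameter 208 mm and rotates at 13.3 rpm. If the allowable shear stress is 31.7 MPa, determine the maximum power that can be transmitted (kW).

78.0 kW

J = πd⁴/32 = π(0.208)⁴/32 = 1.838×10^-4 m⁴.
T_max = τ_allow·J/r = 3.17×10^7 × 1.838×10^-4 / 0.104 = 56010 N·m.
ω = 2π·13.3/60 = 1.393 rad/s, so P_max = T_max·ω = 7.801×10^4 W.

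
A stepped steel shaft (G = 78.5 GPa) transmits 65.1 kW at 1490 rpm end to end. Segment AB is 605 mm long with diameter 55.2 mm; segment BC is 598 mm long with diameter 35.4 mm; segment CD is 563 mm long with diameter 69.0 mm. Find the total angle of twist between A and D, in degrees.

1.46°

ω = 2π·1490/60 = 156.0 rad/s, so T = P/ω = 65.1×10³ / 156.0 = 417.2 N·m.
J_AB = π(0.0552)⁴/32 = 9.11×10^-7 m⁴; J_BC = π(0.0354)⁴/32 = 1.54×10^-7 m⁴; J_CD = π(0.0690)⁴/32 = 2.23×10^-6 m⁴.
θ = (T/G)·Σ L_i/J_i = (417.2/78.5×10⁹)·(0.605/9.11×10^-7 + 0.598/1.54×10^-7 + 0.563/2.23×10^-6) = 0.02549 rad.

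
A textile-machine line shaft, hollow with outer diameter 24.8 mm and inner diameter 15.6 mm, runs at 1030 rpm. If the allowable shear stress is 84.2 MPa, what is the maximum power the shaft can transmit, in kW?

22.9 kW

J = π(d_o⁴ − d_i⁴)/32 = π(0.0248⁴ − 0.0156⁴)/32 = 3.132×10^-8 m⁴.
T_max = τ_allow·J/r = 8.42×10^7 × 3.132×10^-8 / 0.0124 = 212.7 N·m.
ω = 2π·1030/60 = 107.9 rad/s, so P_max = T_max·ω = 2.294×10^4 W.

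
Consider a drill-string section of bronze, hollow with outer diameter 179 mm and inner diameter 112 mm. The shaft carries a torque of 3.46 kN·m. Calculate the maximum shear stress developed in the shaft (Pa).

J = π(d_o⁴ − d_i⁴)/32 = π(0.179⁴ − 0.112⁴)/32 = 8.534×10^-5 m⁴.
τ_max = T·r/J = 3460 × 0.0895 / 8.534×10^-5 = 3.629×10^6 Pa.

3.63e6 Pa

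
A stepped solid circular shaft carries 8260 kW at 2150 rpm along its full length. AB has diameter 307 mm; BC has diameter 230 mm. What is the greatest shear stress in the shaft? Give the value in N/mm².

15.4 N/mm²

ω = 2π·2150/60 = 225.1 rad/s, so T = P/ω = 8260×10³ / 225.1 = 36690 N·m.
Under the same torque, τ_max = 16T/(πd³) is largest where d is smallest — segment BC (d = 230 mm).
τ_max = 16·36690/(π·(0.230)³) = 1.536×10^7 Pa.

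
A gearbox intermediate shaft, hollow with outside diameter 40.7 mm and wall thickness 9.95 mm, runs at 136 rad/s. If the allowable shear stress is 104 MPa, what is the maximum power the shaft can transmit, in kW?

174 kW

J = π(d_o⁴ − d_i⁴)/32 = π(0.0407⁴ − 0.0208⁴)/32 = 2.510×10^-7 m⁴.
T_max = τ_allow·J/r = 1.04×10^8 × 2.510×10^-7 / 0.0204 = 1283 N·m.
ω = 136 rad/s, so P_max = T_max·ω = 1.745×10^5 W.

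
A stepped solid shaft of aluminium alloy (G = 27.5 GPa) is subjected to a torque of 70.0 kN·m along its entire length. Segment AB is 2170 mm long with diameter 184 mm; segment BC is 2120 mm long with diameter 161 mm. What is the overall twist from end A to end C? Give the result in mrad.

131 mrad

J_AB = π(0.184)⁴/32 = 1.13×10^-4 m⁴; J_BC = π(0.161)⁴/32 = 6.60×10^-5 m⁴.
θ = (T/G)·Σ L_i/J_i = (70000/27.5×10⁹)·(2.17/1.13×10^-4 + 2.12/6.60×10^-5) = 0.1309 rad.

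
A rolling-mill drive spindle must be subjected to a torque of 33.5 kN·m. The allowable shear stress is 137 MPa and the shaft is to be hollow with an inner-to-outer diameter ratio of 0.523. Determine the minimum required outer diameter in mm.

For a hollow shaft with d_i/d_o = 0.523: τ_max = 16T/(π d_o³ (1−k⁴)), so d_o = [16T/(π τ_allow (1−k⁴))]^(1/3) = [16·33500/(π·1.37×10^8·0.9252)]^(1/3) = 0.1104 m.

110 mm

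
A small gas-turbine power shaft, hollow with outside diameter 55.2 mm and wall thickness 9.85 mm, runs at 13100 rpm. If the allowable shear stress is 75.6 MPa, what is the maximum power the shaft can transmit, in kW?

2840 kW

J = π(d_o⁴ − d_i⁴)/32 = π(0.0552⁴ − 0.0355⁴)/32 = 7.556×10^-7 m⁴.
T_max = τ_allow·J/r = 7.56×10^7 × 7.556×10^-7 / 0.0276 = 2070 N·m.
ω = 2π·13100/60 = 1372 rad/s, so P_max = T_max·ω = 2.839×10^6 W.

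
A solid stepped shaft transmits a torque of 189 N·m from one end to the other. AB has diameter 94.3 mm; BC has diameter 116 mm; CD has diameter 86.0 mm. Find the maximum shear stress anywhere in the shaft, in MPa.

1.51 MPa

Under the same torque, τ_max = 16T/(πd³) is largest where d is smallest — segment CD (d = 86.0 mm).
τ_max = 16·189.0/(π·(0.0860)³) = 1.513×10^6 Pa.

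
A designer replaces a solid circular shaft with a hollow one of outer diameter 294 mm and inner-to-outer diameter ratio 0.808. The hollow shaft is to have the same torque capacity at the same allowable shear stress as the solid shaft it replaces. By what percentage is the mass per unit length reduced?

49.7 %

Equal τ_max and T ⇒ the solid shaft needs d_s³ = d_o³(1−k⁴), so d_s = 294·(1−0.808⁴)^(1/3) = 244.3 mm.
Area ratio A_h/A_s = d_o²(1−k²)/d_s² = (1−k²)/(1−k⁴)^(2/3) = 0.5027.
Mass saving = 1 − 0.5027 = 49.7 %.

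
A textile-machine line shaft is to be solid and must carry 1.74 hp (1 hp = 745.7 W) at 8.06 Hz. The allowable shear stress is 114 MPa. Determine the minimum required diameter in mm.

ω = 2π·8.06 = 50.64 rad/s, so T = P/ω = 1.74×745.7 / 50.64 = 25.62 N·m.
For a solid shaft τ_max = 16T/(πd³), so d = (16T/(π τ_allow))^(1/3) = (16·25.62/(π·1.14×10^8))^(1/3) = 0.01046 m.

10.5 mm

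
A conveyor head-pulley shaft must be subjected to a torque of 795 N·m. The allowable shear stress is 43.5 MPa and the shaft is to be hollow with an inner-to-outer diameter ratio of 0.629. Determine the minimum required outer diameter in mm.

48.0 mm

For a hollow shaft with d_i/d_o = 0.629: τ_max = 16T/(π d_o³ (1−k⁴)), so d_o = [16T/(π τ_allow (1−k⁴))]^(1/3) = [16·795.0/(π·4.35×10^7·0.8435)]^(1/3) = 0.04797 m.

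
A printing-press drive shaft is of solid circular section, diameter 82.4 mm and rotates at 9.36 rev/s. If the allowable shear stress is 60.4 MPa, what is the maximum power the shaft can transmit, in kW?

390 kW

J = πd⁴/32 = π(0.0824)⁴/32 = 4.526×10^-6 m⁴.
T_max = τ_allow·J/r = 6.04×10^7 × 4.526×10^-6 / 0.0412 = 6635 N·m.
ω = 2π·9.36 = 58.81 rad/s, so P_max = T_max·ω = 3.902×10^5 W.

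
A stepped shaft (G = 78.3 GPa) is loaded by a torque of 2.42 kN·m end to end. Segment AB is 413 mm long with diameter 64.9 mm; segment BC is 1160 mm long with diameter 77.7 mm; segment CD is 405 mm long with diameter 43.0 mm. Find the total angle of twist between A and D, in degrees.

3.13°

J_AB = π(0.0649)⁴/32 = 1.74×10^-6 m⁴; J_BC = π(0.0777)⁴/32 = 3.58×10^-6 m⁴; J_CD = π(0.0430)⁴/32 = 3.36×10^-7 m⁴.
θ = (T/G)·Σ L_i/J_i = (2420/78.3×10⁹)·(0.413/1.74×10^-6 + 1.16/3.58×10^-6 + 0.405/3.36×10^-7) = 0.05464 rad.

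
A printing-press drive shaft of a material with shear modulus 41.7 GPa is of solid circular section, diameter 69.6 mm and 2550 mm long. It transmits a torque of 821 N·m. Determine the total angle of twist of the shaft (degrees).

J = πd⁴/32 = π(0.0696)⁴/32 = 2.304×10^-6 m⁴.
θ = T·L/(G·J) = 821.0 × 2.55 / (41.7×10⁹ × 2.304×10^-6) = 0.02179 rad.

1.25°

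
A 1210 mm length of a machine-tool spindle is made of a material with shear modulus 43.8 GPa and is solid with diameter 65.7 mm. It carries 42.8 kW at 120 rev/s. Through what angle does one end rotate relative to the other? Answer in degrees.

0.0491°

ω = 2π·120 = 754.0 rad/s, so T = P/ω = 42.8×10³ / 754.0 = 56.77 N·m.
J = πd⁴/32 = π(0.0657)⁴/32 = 1.829×10^-6 m⁴.
θ = T·L/(G·J) = 56.77 × 1.21 / (43.8×10⁹ × 1.829×10^-6) = 8.573×10^-4 rad.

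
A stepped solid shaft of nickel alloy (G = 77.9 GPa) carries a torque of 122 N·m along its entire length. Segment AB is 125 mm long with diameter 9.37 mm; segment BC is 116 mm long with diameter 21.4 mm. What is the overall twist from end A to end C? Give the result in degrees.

15.3°

J_AB = π(0.00937)⁴/32 = 7.57×10^-10 m⁴; J_BC = π(0.0214)⁴/32 = 2.06×10^-8 m⁴.
θ = (T/G)·Σ L_i/J_i = (122.0/77.9×10⁹)·(0.125/7.57×10^-10 + 0.116/2.06×10^-8) = 0.2675 rad.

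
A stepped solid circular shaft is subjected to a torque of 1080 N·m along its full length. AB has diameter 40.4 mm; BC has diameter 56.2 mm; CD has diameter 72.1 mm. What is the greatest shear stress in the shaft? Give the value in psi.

12100 psi

Under the same torque, τ_max = 16T/(πd³) is largest where d is smallest — segment AB (d = 40.4 mm).
τ_max = 16·1080/(π·(0.0404)³) = 8.342×10^7 Pa.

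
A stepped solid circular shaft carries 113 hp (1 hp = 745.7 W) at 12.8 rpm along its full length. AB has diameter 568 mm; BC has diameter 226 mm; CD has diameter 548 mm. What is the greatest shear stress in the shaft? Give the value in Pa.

2.77e7 Pa

ω = 2π·12.8/60 = 1.340 rad/s, so T = P/ω = 113×745.7 / 1.340 = 62860 N·m.
Under the same torque, τ_max = 16T/(πd³) is largest where d is smallest — segment BC (d = 226 mm).
τ_max = 16·62860/(π·(0.226)³) = 2.774×10^7 Pa.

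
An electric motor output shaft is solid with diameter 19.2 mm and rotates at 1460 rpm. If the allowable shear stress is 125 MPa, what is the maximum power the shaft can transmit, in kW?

26.6 kW

J = πd⁴/32 = π(0.0192)⁴/32 = 1.334×10^-8 m⁴.
T_max = τ_allow·J/r = 1.25×10^8 × 1.334×10^-8 / 0.00960 = 173.7 N·m.
ω = 2π·1460/60 = 152.9 rad/s, so P_max = T_max·ω = 2.656×10^4 W.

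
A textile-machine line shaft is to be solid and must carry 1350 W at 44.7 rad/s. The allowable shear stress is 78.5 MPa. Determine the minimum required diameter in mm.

12.5 mm

ω = 44.7 rad/s, so T = P/ω = 1350 / 44.70 = 30.20 N·m.
For a solid shaft τ_max = 16T/(πd³), so d = (16T/(π τ_allow))^(1/3) = (16·30.20/(π·7.85×10^7))^(1/3) = 0.01251 m.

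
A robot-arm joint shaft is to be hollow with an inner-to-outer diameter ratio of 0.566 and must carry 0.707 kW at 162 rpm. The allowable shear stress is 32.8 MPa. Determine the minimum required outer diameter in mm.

ω = 2π·162/60 = 16.96 rad/s, so T = P/ω = 0.707×10³ / 16.96 = 41.68 N·m.
For a hollow shaft with d_i/d_o = 0.566: τ_max = 16T/(π d_o³ (1−k⁴)), so d_o = [16T/(π τ_allow (1−k⁴))]^(1/3) = [16·41.68/(π·3.28×10^7·0.8974)]^(1/3) = 0.01932 m.

19.3 mm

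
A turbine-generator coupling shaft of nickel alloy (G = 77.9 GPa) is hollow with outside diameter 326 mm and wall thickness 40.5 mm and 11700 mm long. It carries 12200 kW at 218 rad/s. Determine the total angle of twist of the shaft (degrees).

ω = 218 rad/s, so T = P/ω = 12200×10³ / 218.0 = 55960 N·m.
J = π(d_o⁴ − d_i⁴)/32 = π(0.326⁴ − 0.245⁴)/32 = 7.551×10^-4 m⁴.
θ = T·L/(G·J) = 55960 × 11.7 / (77.9×10⁹ × 7.551×10^-4) = 0.01113 rad.

0.638°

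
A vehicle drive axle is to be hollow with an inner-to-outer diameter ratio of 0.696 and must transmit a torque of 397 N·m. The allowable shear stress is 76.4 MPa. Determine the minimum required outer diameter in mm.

For a hollow shaft with d_i/d_o = 0.696: τ_max = 16T/(π d_o³ (1−k⁴)), so d_o = [16T/(π τ_allow (1−k⁴))]^(1/3) = [16·397.0/(π·7.64×10^7·0.7653)]^(1/3) = 0.03258 m.

32.6 mm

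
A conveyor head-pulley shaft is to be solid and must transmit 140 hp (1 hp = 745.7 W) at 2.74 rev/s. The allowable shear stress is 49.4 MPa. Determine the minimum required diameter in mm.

ω = 2π·2.74 = 17.22 rad/s, so T = P/ω = 140×745.7 / 17.22 = 6064 N·m.
For a solid shaft τ_max = 16T/(πd³), so d = (16T/(π τ_allow))^(1/3) = (16·6064/(π·4.94×10^7))^(1/3) = 0.08551 m.

85.5 mm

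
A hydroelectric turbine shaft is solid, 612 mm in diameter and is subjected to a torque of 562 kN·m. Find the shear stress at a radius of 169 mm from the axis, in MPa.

6.90 MPa

J = πd⁴/32 = π(0.612)⁴/32 = 0.01377 m⁴.
Shear stress varies linearly with radius: τ = T·r/J = 562000 × 0.169 / 0.01377 = 6.896×10^6 Pa.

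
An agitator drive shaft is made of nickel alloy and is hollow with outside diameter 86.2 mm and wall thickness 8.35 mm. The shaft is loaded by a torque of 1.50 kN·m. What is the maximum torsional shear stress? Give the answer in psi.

J = π(d_o⁴ − d_i⁴)/32 = π(0.0862⁴ − 0.0695⁴)/32 = 3.130×10^-6 m⁴.
τ_max = T·r/J = 1500 × 0.0431 / 3.130×10^-6 = 2.066×10^7 Pa.

3000 psi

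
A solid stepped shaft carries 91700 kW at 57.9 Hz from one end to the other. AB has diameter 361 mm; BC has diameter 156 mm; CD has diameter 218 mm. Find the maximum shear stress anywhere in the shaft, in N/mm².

ω = 2π·57.9 = 363.8 rad/s, so T = P/ω = 91700×10³ / 363.8 = 252100 N·m.
Under the same torque, τ_max = 16T/(πd³) is largest where d is smallest — segment BC (d = 156 mm).
τ_max = 16·252100/(π·(0.156)³) = 3.381×10^8 Pa.

338 N/mm²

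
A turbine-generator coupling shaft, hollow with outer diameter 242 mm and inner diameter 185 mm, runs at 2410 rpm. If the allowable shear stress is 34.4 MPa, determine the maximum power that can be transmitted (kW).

15900 kW

J = π(d_o⁴ − d_i⁴)/32 = π(0.242⁴ − 0.185⁴)/32 = 2.217×10^-4 m⁴.
T_max = τ_allow·J/r = 3.44×10^7 × 2.217×10^-4 / 0.121 = 63030 N·m.
ω = 2π·2410/60 = 252.4 rad/s, so P_max = T_max·ω = 1.591×10^7 W.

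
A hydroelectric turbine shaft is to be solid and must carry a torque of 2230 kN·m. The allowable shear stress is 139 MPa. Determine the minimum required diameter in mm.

434 mm

For a solid shaft τ_max = 16T/(πd³), so d = (16T/(π τ_allow))^(1/3) = (16·2.230e6/(π·1.39×10^8))^(1/3) = 0.4339 m.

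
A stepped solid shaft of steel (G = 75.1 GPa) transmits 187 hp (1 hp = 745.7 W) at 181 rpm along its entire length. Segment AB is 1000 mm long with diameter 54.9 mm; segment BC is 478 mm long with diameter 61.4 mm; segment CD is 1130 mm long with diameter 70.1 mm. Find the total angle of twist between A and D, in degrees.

ω = 2π·181/60 = 18.95 rad/s, so T = P/ω = 187×745.7 / 18.95 = 7357 N·m.
J_AB = π(0.0549)⁴/32 = 8.92×10^-7 m⁴; J_BC = π(0.0614)⁴/32 = 1.40×10^-6 m⁴; J_CD = π(0.0701)⁴/32 = 2.37×10^-6 m⁴.
θ = (T/G)·Σ L_i/J_i = (7357/75.1×10⁹)·(1.00/8.92×10^-7 + 0.478/1.40×10^-6 + 1.13/2.37×10^-6) = 0.1901 rad.

10.9°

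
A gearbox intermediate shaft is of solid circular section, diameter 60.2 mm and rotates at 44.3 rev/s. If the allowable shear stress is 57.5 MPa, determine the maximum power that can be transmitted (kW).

J = πd⁴/32 = π(0.0602)⁴/32 = 1.289×10^-6 m⁴.
T_max = τ_allow·J/r = 5.75×10^7 × 1.289×10^-6 / 0.0301 = 2463 N·m.
ω = 2π·44.3 = 278.3 rad/s, so P_max = T_max·ω = 6.856×10^5 W.

686 kW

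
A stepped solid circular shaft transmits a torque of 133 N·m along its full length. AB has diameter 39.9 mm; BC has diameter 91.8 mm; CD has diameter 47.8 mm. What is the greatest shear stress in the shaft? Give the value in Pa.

1.07e7 Pa

Under the same torque, τ_max = 16T/(πd³) is largest where d is smallest — segment AB (d = 39.9 mm).
τ_max = 16·133.0/(π·(0.0399)³) = 1.066×10^7 Pa.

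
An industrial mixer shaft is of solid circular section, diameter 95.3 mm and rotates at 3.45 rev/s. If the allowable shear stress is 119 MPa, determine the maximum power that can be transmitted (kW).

438 kW

J = πd⁴/32 = π(0.0953)⁴/32 = 8.098×10^-6 m⁴.
T_max = τ_allow·J/r = 1.19×10^8 × 8.098×10^-6 / 0.0476 = 20220 N·m.
ω = 2π·3.45 = 21.68 rad/s, so P_max = T_max·ω = 4.384×10^5 W.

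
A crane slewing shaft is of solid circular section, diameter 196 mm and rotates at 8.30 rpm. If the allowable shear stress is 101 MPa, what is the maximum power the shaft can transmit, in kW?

J = πd⁴/32 = π(0.196)⁴/32 = 1.449×10^-4 m⁴.
T_max = τ_allow·J/r = 1.01×10^8 × 1.449×10^-4 / 0.0980 = 149300 N·m.
ω = 2π·8.30/60 = 0.8692 rad/s, so P_max = T_max·ω = 1.298×10^5 W.

130 kW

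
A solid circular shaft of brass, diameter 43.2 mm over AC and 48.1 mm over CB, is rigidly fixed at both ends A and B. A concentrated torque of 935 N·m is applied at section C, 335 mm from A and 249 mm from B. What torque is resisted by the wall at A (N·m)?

305 N·m

Compatibility: T_A·a/J_AC = T_B·b/J_CB with T_A + T_B = T₀.
J_AC = 3.42×10^-7 m⁴, J_CB = 5.26×10^-7 m⁴, so T_A = T₀·(J_AC/a)/((J_AC/a)+(J_CB/b)) = 304.8 N·m, T_B = 630.2 N·m.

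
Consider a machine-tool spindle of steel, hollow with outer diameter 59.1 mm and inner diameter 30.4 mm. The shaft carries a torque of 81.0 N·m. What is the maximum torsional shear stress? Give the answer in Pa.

J = π(d_o⁴ − d_i⁴)/32 = π(0.0591⁴ − 0.0304⁴)/32 = 1.114×10^-6 m⁴.
τ_max = T·r/J = 81.00 × 0.0295 / 1.114×10^-6 = 2.149×10^6 Pa.

2.15e6 Pa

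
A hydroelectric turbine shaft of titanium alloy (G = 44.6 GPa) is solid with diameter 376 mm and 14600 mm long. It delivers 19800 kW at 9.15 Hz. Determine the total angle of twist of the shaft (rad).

0.0575 rad

ω = 2π·9.15 = 57.49 rad/s, so T = P/ω = 19800×10³ / 57.49 = 344400 N·m.
J = πd⁴/32 = π(0.376)⁴/32 = 1.962×10^-3 m⁴.
θ = T·L/(G·J) = 344400 × 14.6 / (44.6×10⁹ × 1.962×10^-3) = 0.05746 rad.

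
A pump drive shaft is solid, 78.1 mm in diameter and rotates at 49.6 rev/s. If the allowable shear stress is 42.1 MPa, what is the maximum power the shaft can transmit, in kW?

J = πd⁴/32 = π(0.0781)⁴/32 = 3.653×10^-6 m⁴.
T_max = τ_allow·J/r = 4.21×10^7 × 3.653×10^-6 / 0.0390 = 3938 N·m.
ω = 2π·49.6 = 311.6 rad/s, so P_max = T_max·ω = 1.227×10^6 W.

1230 kW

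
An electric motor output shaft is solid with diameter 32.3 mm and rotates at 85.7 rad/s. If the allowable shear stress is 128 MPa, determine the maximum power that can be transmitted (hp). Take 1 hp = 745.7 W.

97.3 hp

J = πd⁴/32 = π(0.0323)⁴/32 = 1.069×10^-7 m⁴.
T_max = τ_allow·J/r = 1.28×10^8 × 1.069×10^-7 / 0.0161 = 846.9 N·m.
ω = 85.7 rad/s, so P_max = T_max·ω = 7.258×10^4 W.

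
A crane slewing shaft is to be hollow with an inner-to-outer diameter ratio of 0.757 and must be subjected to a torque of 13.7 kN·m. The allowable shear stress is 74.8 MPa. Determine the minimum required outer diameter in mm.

For a hollow shaft with d_i/d_o = 0.757: τ_max = 16T/(π d_o³ (1−k⁴)), so d_o = [16T/(π τ_allow (1−k⁴))]^(1/3) = [16·13700/(π·7.48×10^7·0.6716)]^(1/3) = 0.1116 m.

112 mm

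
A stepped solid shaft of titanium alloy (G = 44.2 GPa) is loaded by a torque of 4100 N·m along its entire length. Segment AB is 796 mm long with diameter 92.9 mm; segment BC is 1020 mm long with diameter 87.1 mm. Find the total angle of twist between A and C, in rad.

J_AB = π(0.0929)⁴/32 = 7.31×10^-6 m⁴; J_BC = π(0.0871)⁴/32 = 5.65×10^-6 m⁴.
θ = (T/G)·Σ L_i/J_i = (4100/44.2×10⁹)·(0.796/7.31×10^-6 + 1.02/5.65×10^-6) = 0.02684 rad.

0.0268 rad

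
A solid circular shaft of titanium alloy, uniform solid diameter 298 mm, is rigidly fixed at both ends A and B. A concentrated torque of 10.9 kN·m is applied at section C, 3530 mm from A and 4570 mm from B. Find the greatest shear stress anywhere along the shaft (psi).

172 psi

With uniform GJ and both ends fixed, compatibility θ_AC = θ_CB gives T_A·a = T_B·b, together with T_A + T_B = T₀.
T_A = T₀·b/(a+b) = 10900·4570/8100 = 6150 N·m; T_B = 4750 N·m.
τ in each portion: τ_AC = 1.18×10^6 Pa, τ_CB = 9.14×10^5 Pa; maximum is in AC.
τ_max = T_AC·r/J = 6150·0.149/7.74×10^-4 = 1.184×10^6 Pa.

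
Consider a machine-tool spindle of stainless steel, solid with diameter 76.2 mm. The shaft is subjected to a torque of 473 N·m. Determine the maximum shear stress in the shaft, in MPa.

5.44 MPa

J = πd⁴/32 = π(0.0762)⁴/32 = 3.310×10^-6 m⁴.
τ_max = T·r/J = 473.0 × 0.0381 / 3.310×10^-6 = 5.445×10^6 Pa.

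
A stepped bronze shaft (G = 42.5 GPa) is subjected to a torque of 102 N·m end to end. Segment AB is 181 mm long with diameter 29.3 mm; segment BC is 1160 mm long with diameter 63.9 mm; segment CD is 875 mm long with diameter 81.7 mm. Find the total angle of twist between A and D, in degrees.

J_AB = π(0.0293)⁴/32 = 7.24×10^-8 m⁴; J_BC = π(0.0639)⁴/32 = 1.64×10^-6 m⁴; J_CD = π(0.0817)⁴/32 = 4.37×10^-6 m⁴.
θ = (T/G)·Σ L_i/J_i = (102.0/42.5×10⁹)·(0.181/7.24×10^-8 + 1.16/1.64×10^-6 + 0.875/4.37×10^-6) = 8.185×10^-3 rad.

0.469°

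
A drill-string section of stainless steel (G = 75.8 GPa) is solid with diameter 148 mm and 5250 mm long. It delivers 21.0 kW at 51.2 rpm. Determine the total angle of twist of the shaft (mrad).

ω = 2π·51.2/60 = 5.362 rad/s, so T = P/ω = 21.0×10³ / 5.362 = 3917 N·m.
J = πd⁴/32 = π(0.148)⁴/32 = 4.710×10^-5 m⁴.
θ = T·L/(G·J) = 3917 × 5.25 / (75.8×10⁹ × 4.710×10^-5) = 5.759×10^-3 rad.

5.76 mrad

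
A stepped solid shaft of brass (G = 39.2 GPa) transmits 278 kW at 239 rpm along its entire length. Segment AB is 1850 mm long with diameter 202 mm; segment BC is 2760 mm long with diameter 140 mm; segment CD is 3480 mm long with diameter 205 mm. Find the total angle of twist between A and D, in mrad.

ω = 2π·239/60 = 25.03 rad/s, so T = P/ω = 278×10³ / 25.03 = 11110 N·m.
J_AB = π(0.202)⁴/32 = 1.63×10^-4 m⁴; J_BC = π(0.140)⁴/32 = 3.77×10^-5 m⁴; J_CD = π(0.205)⁴/32 = 1.73×10^-4 m⁴.
θ = (T/G)·Σ L_i/J_i = (11110/39.2×10⁹)·(1.85/1.63×10^-4 + 2.76/3.77×10^-5 + 3.48/1.73×10^-4) = 0.02963 rad.

29.6 mrad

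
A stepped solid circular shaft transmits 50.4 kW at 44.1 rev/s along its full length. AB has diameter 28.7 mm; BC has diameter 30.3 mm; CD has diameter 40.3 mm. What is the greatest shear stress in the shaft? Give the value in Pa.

ω = 2π·44.1 = 277.1 rad/s, so T = P/ω = 50.4×10³ / 277.1 = 181.9 N·m.
Under the same torque, τ_max = 16T/(πd³) is largest where d is smallest — segment AB (d = 28.7 mm).
τ_max = 16·181.9/(π·(0.0287)³) = 3.919×10^7 Pa.

3.92e7 Pa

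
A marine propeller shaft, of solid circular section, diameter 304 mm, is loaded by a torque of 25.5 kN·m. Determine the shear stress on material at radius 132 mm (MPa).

J = πd⁴/32 = π(0.304)⁴/32 = 8.385×10^-4 m⁴.
Shear stress varies linearly with radius: τ = T·r/J = 25500 × 0.132 / 8.385×10^-4 = 4.014×10^6 Pa.

4.01 MPa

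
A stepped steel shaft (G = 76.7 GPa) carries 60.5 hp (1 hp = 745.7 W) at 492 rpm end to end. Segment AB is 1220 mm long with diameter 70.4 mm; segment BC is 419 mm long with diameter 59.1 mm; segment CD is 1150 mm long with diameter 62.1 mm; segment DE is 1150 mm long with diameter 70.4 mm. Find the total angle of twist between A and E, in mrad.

ω = 2π·492/60 = 51.52 rad/s, so T = P/ω = 60.5×745.7 / 51.52 = 875.6 N·m.
J_AB = π(0.0704)⁴/32 = 2.41×10^-6 m⁴; J_BC = π(0.0591)⁴/32 = 1.20×10^-6 m⁴; J_CD = π(0.0621)⁴/32 = 1.46×10^-6 m⁴; J_DE = π(0.0704)⁴/32 = 2.41×10^-6 m⁴.
θ = (T/G)·Σ L_i/J_i = (875.6/76.7×10⁹)·(1.22/2.41×10^-6 + 0.419/1.20×10^-6 + 1.15/1.46×10^-6 + 1.15/2.41×10^-6) = 0.02421 rad.

24.2 mrad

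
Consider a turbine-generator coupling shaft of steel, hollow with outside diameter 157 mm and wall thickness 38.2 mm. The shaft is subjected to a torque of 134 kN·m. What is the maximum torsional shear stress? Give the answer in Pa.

J = π(d_o⁴ − d_i⁴)/32 = π(0.157⁴ − 0.0806⁴)/32 = 5.551×10^-5 m⁴.
τ_max = T·r/J = 134000 × 0.0785 / 5.551×10^-5 = 1.895×10^8 Pa.

1.90e8 Pa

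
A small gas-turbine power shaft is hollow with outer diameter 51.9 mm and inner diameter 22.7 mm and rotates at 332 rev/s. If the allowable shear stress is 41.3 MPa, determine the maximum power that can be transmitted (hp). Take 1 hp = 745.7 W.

J = π(d_o⁴ − d_i⁴)/32 = π(0.0519⁴ − 0.0227⁴)/32 = 6.862×10^-7 m⁴.
T_max = τ_allow·J/r = 4.13×10^7 × 6.862×10^-7 / 0.0260 = 1092 N·m.
ω = 2π·332 = 2086 rad/s, so P_max = T_max·ω = 2.278×10^6 W.

3060 hp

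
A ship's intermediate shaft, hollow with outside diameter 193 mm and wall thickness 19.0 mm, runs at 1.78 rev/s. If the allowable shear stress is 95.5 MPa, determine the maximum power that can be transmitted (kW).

J = π(d_o⁴ − d_i⁴)/32 = π(0.193⁴ − 0.155⁴)/32 = 7.955×10^-5 m⁴.
T_max = τ_allow·J/r = 9.55×10^7 × 7.955×10^-5 / 0.0965 = 78730 N·m.
ω = 2π·1.78 = 11.18 rad/s, so P_max = T_max·ω = 8.805×10^5 W.

880 kW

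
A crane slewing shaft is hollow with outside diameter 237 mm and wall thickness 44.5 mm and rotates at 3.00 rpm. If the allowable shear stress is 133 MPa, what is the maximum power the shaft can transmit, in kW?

J = π(d_o⁴ − d_i⁴)/32 = π(0.237⁴ − 0.148⁴)/32 = 2.626×10^-4 m⁴.
T_max = τ_allow·J/r = 1.33×10^8 × 2.626×10^-4 / 0.118 = 294800 N·m.
ω = 2π·3.00/60 = 0.3142 rad/s, so P_max = T_max·ω = 9.261×10^4 W.

92.6 kW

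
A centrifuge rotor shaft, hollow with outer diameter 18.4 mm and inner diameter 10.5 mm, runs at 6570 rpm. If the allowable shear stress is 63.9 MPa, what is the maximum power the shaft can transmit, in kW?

J = π(d_o⁴ − d_i⁴)/32 = π(0.0184⁴ − 0.0105⁴)/32 = 1.006×10^-8 m⁴.
T_max = τ_allow·J/r = 6.39×10^7 × 1.006×10^-8 / 0.00920 = 69.87 N·m.
ω = 2π·6570/60 = 688.0 rad/s, so P_max = T_max·ω = 4.807×10^4 W.

48.1 kW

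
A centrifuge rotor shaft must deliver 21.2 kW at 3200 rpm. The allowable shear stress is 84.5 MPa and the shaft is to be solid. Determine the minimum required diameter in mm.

15.6 mm

ω = 2π·3200/60 = 335.1 rad/s, so T = P/ω = 21.2×10³ / 335.1 = 63.26 N·m.
For a solid shaft τ_max = 16T/(πd³), so d = (16T/(π τ_allow))^(1/3) = (16·63.26/(π·8.45×10^7))^(1/3) = 0.01562 m.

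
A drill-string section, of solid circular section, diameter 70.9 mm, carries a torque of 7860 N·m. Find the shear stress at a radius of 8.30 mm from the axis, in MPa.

26.3 MPa

J = πd⁴/32 = π(0.0709)⁴/32 = 2.481×10^-6 m⁴.
Shear stress varies linearly with radius: τ = T·r/J = 7860 × 0.00830 / 2.481×10^-6 = 2.630×10^7 Pa.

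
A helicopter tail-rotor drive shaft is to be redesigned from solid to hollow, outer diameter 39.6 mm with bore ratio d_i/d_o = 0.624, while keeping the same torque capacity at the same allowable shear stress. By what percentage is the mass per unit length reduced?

31.9 %

Equal τ_max and T ⇒ the solid shaft needs d_s³ = d_o³(1−k⁴), so d_s = 39.6·(1−0.624⁴)^(1/3) = 37.49 mm.
Area ratio A_h/A_s = d_o²(1−k²)/d_s² = (1−k²)/(1−k⁴)^(2/3) = 0.6814.
Mass saving = 1 − 0.6814 = 31.9 %.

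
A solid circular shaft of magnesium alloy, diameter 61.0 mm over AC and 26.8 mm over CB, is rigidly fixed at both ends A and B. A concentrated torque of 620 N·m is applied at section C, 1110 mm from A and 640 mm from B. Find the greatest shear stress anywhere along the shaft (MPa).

Compatibility: T_A·a/J_AC = T_B·b/J_CB with T_A + T_B = T₀.
J_AC = 1.36×10^-6 m⁴, J_CB = 5.06×10^-8 m⁴, so T_A = T₀·(J_AC/a)/((J_AC/a)+(J_CB/b)) = 582.4 N·m, T_B = 37.63 N·m.
τ in each portion: τ_AC = 1.31×10^7 Pa, τ_CB = 9.96×10^6 Pa; maximum is in AC.
τ_max = T_AC·r/J = 582.4·0.0305/1.36×10^-6 = 1.307×10^7 Pa.

13.1 MPa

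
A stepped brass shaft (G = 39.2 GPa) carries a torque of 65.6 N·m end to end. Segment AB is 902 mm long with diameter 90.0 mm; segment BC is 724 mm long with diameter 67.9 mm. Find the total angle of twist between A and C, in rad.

J_AB = π(0.0900)⁴/32 = 6.44×10^-6 m⁴; J_BC = π(0.0679)⁴/32 = 2.09×10^-6 m⁴.
θ = (T/G)·Σ L_i/J_i = (65.60/39.2×10⁹)·(0.902/6.44×10^-6 + 0.724/2.09×10^-6) = 8.149×10^-4 rad.

8.15e-4 rad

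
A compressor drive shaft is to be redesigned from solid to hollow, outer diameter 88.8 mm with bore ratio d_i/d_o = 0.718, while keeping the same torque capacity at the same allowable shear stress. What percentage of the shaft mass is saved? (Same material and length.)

40.5 %

Equal τ_max and T ⇒ the solid shaft needs d_s³ = d_o³(1−k⁴), so d_s = 88.8·(1−0.718⁴)^(1/3) = 80.11 mm.
Area ratio A_h/A_s = d_o²(1−k²)/d_s² = (1−k²)/(1−k⁴)^(2/3) = 0.5953.
Mass saving = 1 − 0.5953 = 40.5 %.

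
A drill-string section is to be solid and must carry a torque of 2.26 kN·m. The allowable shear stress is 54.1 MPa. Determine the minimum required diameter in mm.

For a solid shaft τ_max = 16T/(πd³), so d = (16T/(π τ_allow))^(1/3) = (16·2260/(π·5.41×10^7))^(1/3) = 0.05970 m.

59.7 mm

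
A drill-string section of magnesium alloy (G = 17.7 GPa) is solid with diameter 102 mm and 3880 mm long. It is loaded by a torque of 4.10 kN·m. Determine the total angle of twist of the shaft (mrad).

84.6 mrad

J = πd⁴/32 = π(0.102)⁴/32 = 1.063×10^-5 m⁴.
θ = T·L/(G·J) = 4100 × 3.88 / (17.7×10⁹ × 1.063×10^-5) = 0.08457 rad.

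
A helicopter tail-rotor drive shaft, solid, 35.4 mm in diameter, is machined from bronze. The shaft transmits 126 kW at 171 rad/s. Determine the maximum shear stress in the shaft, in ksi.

ω = 171 rad/s, so T = P/ω = 126×10³ / 171.0 = 736.8 N·m.
J = πd⁴/32 = π(0.0354)⁴/32 = 1.542×10^-7 m⁴.
τ_max = T·r/J = 736.8 × 0.0177 / 1.542×10^-7 = 8.459×10^7 Pa.

12.3 ksi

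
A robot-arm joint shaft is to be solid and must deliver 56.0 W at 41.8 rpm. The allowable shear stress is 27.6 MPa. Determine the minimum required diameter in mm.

13.3 mm

ω = 2π·41.8/60 = 4.377 rad/s, so T = P/ω = 56.0 / 4.377 = 12.79 N·m.
For a solid shaft τ_max = 16T/(πd³), so d = (16T/(π τ_allow))^(1/3) = (16·12.79/(π·2.76×10^7))^(1/3) = 0.01332 m.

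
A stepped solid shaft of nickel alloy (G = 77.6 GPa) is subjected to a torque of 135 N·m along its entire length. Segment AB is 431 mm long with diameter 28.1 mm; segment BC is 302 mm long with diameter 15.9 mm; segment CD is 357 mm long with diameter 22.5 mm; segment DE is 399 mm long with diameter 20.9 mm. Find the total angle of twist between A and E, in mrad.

158 mrad

J_AB = π(0.0281)⁴/32 = 6.12×10^-8 m⁴; J_BC = π(0.0159)⁴/32 = 6.27×10^-9 m⁴; J_CD = π(0.0225)⁴/32 = 2.52×10^-8 m⁴; J_DE = π(0.0209)⁴/32 = 1.87×10^-8 m⁴.
θ = (T/G)·Σ L_i/J_i = (135.0/77.6×10⁹)·(0.431/6.12×10^-8 + 0.302/6.27×10^-9 + 0.357/2.52×10^-8 + 0.399/1.87×10^-8) = 0.1577 rad.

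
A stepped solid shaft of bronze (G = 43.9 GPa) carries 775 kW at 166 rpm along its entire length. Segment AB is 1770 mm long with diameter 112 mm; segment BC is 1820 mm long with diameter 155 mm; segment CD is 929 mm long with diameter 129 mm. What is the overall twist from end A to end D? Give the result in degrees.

ω = 2π·166/60 = 17.38 rad/s, so T = P/ω = 775×10³ / 17.38 = 44580 N·m.
J_AB = π(0.112)⁴/32 = 1.54×10^-5 m⁴; J_BC = π(0.155)⁴/32 = 5.67×10^-5 m⁴; J_CD = π(0.129)⁴/32 = 2.72×10^-5 m⁴.
θ = (T/G)·Σ L_i/J_i = (44580/43.9×10⁹)·(1.77/1.54×10^-5 + 1.82/5.67×10^-5 + 0.929/2.72×10^-5) = 0.1837 rad.

10.5°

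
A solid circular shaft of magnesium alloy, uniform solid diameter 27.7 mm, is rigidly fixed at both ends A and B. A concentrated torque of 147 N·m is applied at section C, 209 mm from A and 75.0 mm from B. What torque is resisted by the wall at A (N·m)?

With uniform GJ and both ends fixed, compatibility θ_AC = θ_CB gives T_A·a = T_B·b, together with T_A + T_B = T₀.
T_A = T₀·b/(a+b) = 147.0·75.0/284.0 = 38.82 N·m; T_B = 108.2 N·m.

38.8 N·m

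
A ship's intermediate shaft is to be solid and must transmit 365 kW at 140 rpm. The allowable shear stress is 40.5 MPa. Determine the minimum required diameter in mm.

ω = 2π·140/60 = 14.66 rad/s, so T = P/ω = 365×10³ / 14.66 = 24900 N·m.
For a solid shaft τ_max = 16T/(πd³), so d = (16T/(π τ_allow))^(1/3) = (16·24900/(π·4.05×10^7))^(1/3) = 0.1463 m.

146 mm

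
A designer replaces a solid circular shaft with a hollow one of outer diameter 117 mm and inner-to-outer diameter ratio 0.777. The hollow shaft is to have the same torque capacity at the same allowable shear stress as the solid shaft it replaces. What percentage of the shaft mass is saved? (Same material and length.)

46.4 %

Equal τ_max and T ⇒ the solid shaft needs d_s³ = d_o³(1−k⁴), so d_s = 117·(1−0.777⁴)^(1/3) = 100.6 mm.
Area ratio A_h/A_s = d_o²(1−k²)/d_s² = (1−k²)/(1−k⁴)^(2/3) = 0.5361.
Mass saving = 1 − 0.5361 = 46.4 %.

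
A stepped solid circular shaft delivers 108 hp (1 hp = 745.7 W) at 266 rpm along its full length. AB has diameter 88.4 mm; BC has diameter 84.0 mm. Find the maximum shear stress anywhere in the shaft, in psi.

ω = 2π·266/60 = 27.86 rad/s, so T = P/ω = 108×745.7 / 27.86 = 2891 N·m.
Under the same torque, τ_max = 16T/(πd³) is largest where d is smallest — segment BC (d = 84.0 mm).
τ_max = 16·2891/(π·(0.0840)³) = 2.484×10^7 Pa.

3600 psi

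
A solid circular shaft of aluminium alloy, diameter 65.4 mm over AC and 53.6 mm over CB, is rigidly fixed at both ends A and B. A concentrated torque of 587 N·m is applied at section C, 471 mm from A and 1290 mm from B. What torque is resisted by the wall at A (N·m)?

504 N·m

Compatibility: T_A·a/J_AC = T_B·b/J_CB with T_A + T_B = T₀.
J_AC = 1.80×10^-6 m⁴, J_CB = 8.10×10^-7 m⁴, so T_A = T₀·(J_AC/a)/((J_AC/a)+(J_CB/b)) = 504.0 N·m, T_B = 83.02 N·m.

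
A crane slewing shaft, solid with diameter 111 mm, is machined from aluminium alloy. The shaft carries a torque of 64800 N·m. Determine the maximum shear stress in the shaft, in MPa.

J = πd⁴/32 = π(0.111)⁴/32 = 1.490×10^-5 m⁴.
τ_max = T·r/J = 64800 × 0.0555 / 1.490×10^-5 = 2.413×10^8 Pa.

241 MPa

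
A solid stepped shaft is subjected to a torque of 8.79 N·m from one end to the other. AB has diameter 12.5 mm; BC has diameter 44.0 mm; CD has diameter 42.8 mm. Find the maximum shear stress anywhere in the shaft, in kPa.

22900 kPa

Under the same torque, τ_max = 16T/(πd³) is largest where d is smallest — segment AB (d = 12.5 mm).
τ_max = 16·8.790/(π·(0.0125)³) = 2.292×10^7 Pa.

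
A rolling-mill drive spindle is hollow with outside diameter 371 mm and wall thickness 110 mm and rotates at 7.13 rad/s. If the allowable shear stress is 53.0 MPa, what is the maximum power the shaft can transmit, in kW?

J = π(d_o⁴ − d_i⁴)/32 = π(0.371⁴ − 0.151⁴)/32 = 1.809×10^-3 m⁴.
T_max = τ_allow·J/r = 5.30×10^7 × 1.809×10^-3 / 0.185 = 516800 N·m.
ω = 7.13 rad/s, so P_max = T_max·ω = 3.685×10^6 W.

3680 kW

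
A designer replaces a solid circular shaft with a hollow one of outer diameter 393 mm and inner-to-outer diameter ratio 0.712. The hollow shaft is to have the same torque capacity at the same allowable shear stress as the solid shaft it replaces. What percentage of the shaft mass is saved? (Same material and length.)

39.9 %

Equal τ_max and T ⇒ the solid shaft needs d_s³ = d_o³(1−k⁴), so d_s = 393·(1−0.712⁴)^(1/3) = 356.0 mm.
Area ratio A_h/A_s = d_o²(1−k²)/d_s² = (1−k²)/(1−k⁴)^(2/3) = 0.6010.
Mass saving = 1 − 0.6010 = 39.9 %.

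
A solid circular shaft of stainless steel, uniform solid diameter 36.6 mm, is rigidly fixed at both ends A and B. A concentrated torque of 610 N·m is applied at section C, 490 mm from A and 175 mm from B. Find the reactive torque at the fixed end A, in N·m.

161 N·m

With uniform GJ and both ends fixed, compatibility θ_AC = θ_CB gives T_A·a = T_B·b, together with T_A + T_B = T₀.
T_A = T₀·b/(a+b) = 610.0·175/665.0 = 160.5 N·m; T_B = 449.5 N·m.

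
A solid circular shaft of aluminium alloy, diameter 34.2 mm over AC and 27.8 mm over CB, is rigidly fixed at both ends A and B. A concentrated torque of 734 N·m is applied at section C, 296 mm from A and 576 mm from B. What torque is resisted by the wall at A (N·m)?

599 N·m

Compatibility: T_A·a/J_AC = T_B·b/J_CB with T_A + T_B = T₀.
J_AC = 1.34×10^-7 m⁴, J_CB = 5.86×10^-8 m⁴, so T_A = T₀·(J_AC/a)/((J_AC/a)+(J_CB/b)) = 599.5 N·m, T_B = 134.5 N·m.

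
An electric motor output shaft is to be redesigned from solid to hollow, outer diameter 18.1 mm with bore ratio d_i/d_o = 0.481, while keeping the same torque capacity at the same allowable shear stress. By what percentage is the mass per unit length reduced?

20.3 %

Equal τ_max and T ⇒ the solid shaft needs d_s³ = d_o³(1−k⁴), so d_s = 18.1·(1−0.481⁴)^(1/3) = 17.77 mm.
Area ratio A_h/A_s = d_o²(1−k²)/d_s² = (1−k²)/(1−k⁴)^(2/3) = 0.7974.
Mass saving = 1 − 0.7974 = 20.3 %.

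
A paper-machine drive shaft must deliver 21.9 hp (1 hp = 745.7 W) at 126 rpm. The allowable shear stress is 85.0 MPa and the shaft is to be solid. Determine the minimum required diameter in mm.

ω = 2π·126/60 = 13.19 rad/s, so T = P/ω = 21.9×745.7 / 13.19 = 1238 N·m.
For a solid shaft τ_max = 16T/(πd³), so d = (16T/(π τ_allow))^(1/3) = (16·1238/(π·8.50×10^7))^(1/3) = 0.04201 m.

42.0 mm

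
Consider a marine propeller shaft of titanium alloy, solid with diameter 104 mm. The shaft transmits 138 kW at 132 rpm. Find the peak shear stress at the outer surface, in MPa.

ω = 2π·132/60 = 13.82 rad/s, so T = P/ω = 138×10³ / 13.82 = 9983 N·m.
J = πd⁴/32 = π(0.104)⁴/32 = 1.149×10^-5 m⁴.
τ_max = T·r/J = 9983 × 0.0520 / 1.149×10^-5 = 4.520×10^7 Pa.

45.2 MPa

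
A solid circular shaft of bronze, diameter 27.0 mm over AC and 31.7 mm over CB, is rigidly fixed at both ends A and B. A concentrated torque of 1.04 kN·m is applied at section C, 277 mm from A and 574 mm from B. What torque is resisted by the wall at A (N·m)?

Compatibility: T_A·a/J_AC = T_B·b/J_CB with T_A + T_B = T₀.
J_AC = 5.22×10^-8 m⁴, J_CB = 9.91×10^-8 m⁴, so T_A = T₀·(J_AC/a)/((J_AC/a)+(J_CB/b)) = 542.5 N·m, T_B = 497.5 N·m.

543 N·m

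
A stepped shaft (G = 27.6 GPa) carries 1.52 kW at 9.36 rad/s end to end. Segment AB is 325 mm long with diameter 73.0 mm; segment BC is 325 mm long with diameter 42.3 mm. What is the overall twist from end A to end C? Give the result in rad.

ω = 9.36 rad/s, so T = P/ω = 1.52×10³ / 9.360 = 162.4 N·m.
J_AB = π(0.0730)⁴/32 = 2.79×10^-6 m⁴; J_BC = π(0.0423)⁴/32 = 3.14×10^-7 m⁴.
θ = (T/G)·Σ L_i/J_i = (162.4/27.6×10⁹)·(0.325/2.79×10^-6 + 0.325/3.14×10^-7) = 6.770×10^-3 rad.

0.00677 rad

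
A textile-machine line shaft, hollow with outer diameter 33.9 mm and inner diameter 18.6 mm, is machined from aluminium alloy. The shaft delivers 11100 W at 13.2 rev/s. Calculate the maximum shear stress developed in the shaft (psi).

ω = 2π·13.2 = 82.94 rad/s, so T = P/ω = 11100 / 82.94 = 133.8 N·m.
J = π(d_o⁴ − d_i⁴)/32 = π(0.0339⁴ − 0.0186⁴)/32 = 1.179×10^-7 m⁴.
τ_max = T·r/J = 133.8 × 0.0169 / 1.179×10^-7 = 1.924×10^7 Pa.

2790 psi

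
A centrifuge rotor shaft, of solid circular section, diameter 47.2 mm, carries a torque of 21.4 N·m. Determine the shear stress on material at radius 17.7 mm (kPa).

777 kPa

J = πd⁴/32 = π(0.0472)⁴/32 = 4.873×10^-7 m⁴.
Shear stress varies linearly with radius: τ = T·r/J = 21.40 × 0.0177 / 4.873×10^-7 = 7.774×10^5 Pa.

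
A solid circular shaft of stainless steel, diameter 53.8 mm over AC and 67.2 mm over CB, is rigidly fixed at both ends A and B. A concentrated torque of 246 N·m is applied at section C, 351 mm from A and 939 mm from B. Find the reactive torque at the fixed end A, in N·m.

Compatibility: T_A·a/J_AC = T_B·b/J_CB with T_A + T_B = T₀.
J_AC = 8.22×10^-7 m⁴, J_CB = 2.00×10^-6 m⁴, so T_A = T₀·(J_AC/a)/((J_AC/a)+(J_CB/b)) = 128.8 N·m, T_B = 117.2 N·m.

129 N·m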